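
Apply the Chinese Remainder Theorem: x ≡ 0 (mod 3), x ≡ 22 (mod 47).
69

Using Chinese Remainder Theorem:
M = 3 × 47 = 141
M1 = 47, M2 = 3
y1 = 47^(-1) mod 3 = 2
y2 = 3^(-1) mod 47 = 16
x = (0×47×2 + 22×3×16) mod 141 = 69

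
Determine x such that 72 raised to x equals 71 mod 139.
106

Baby-step giant-step with step n = ⌈√139⌉ = 12.
Baby steps 72^j mod 139 (j:value) for j=0..11: 0:1, 1:72, 2:41, 3:33, 4:13, 5:102, 6:116, 7:12, 8:30, 9:75, 10:118, 11:17.
Giant-step multiplier: 72^(-12) ≡ 72^(138-12) = 72^126 ≡ 36 (mod 139).
Giant steps γ_i = 71·36^i mod 139: γ_0=71, γ_1=54, γ_2=137, γ_3=67, γ_4=49, γ_5=96, γ_6=120, γ_7=11, γ_8=118 (in table at j=10).
x = i·n + j = 8·12 + 10 = 106.
Check: 72^106 ≡ 71 (mod 139).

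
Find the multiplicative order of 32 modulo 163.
162

163 is prime, so ord(32) divides φ(163) = 162.
Divisors of 162: 1, 2, 3, 6, 9, 18, 27, 54, 81, 162.
Repeated squaring: 32^1 ≡ 32, 32^2 ≡ 46, 32^4 ≡ 160, 32^8 ≡ 9, 32^16 ≡ 81, 32^32 ≡ 41, 32^64 ≡ 51, 32^128 ≡ 156 (mod 163).
Test 32^d mod 163 for each divisor d in increasing order:
32^1 ≡ 32
32^2 ≡ 46
32^3 = 32^2·32^1 ≡ 5
32^6 = 32^4·32^2 ≡ 25
32^9 = 32^8·32^1 ≡ 125
32^18 = 32^16·32^2 ≡ 140
32^27 = 32^16·32^8·32^2·32^1 ≡ 59
32^54 = 32^32·32^16·32^4·32^2 ≡ 58
32^81 = 32^64·32^16·32^1 ≡ 162
32^162 = 32^128·32^32·32^2 ≡ 1  ← first divisor giving 1
The order is 162.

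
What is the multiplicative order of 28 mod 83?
41

83 is prime, so ord(28) divides φ(83) = 82.
Divisors of 82: 1, 2, 41, 82.
Repeated squaring: 28^1 ≡ 28, 28^2 ≡ 37, 28^4 ≡ 41, 28^8 ≡ 21, 28^16 ≡ 26, 28^32 ≡ 12, 28^64 ≡ 61 (mod 83).
Test 28^d mod 83 for each divisor d in increasing order:
28^1 ≡ 28
28^2 ≡ 37
28^41 = 28^32·28^8·28^1 ≡ 1  ← first divisor giving 1
The order is 41.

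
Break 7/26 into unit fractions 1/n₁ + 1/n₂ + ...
1/4 + 1/52

Greedy algorithm:
7/26: ceiling(26/7) = 4, use 1/4
1/52: ceiling(52/1) = 52, use 1/52
Result: 7/26 = 1/4 + 1/52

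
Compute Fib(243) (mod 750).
362

Matrix identity: Q^n = [[F_(n+1), F_n], [F_n, F_(n-1)]] with Q = [[1,1],[1,0]].
n = 243 = 11110011₂. Square-and-multiply, entries mod 750:
Q^1 = [[1,1],[1,0]]
Q^3 = (Q^1)²·Q = [[3,2],[2,1]]
Q^7 = (Q^3)²·Q = [[21,13],[13,8]]
Q^15 = (Q^7)²·Q = [[237,610],[610,377]]
Q^30 = (Q^15)² = [[19,290],[290,479]]
Q^60 = (Q^30)² = [[461,420],[420,41]]
Q^121 = (Q^60)²·Q = [[511,421],[421,90]]
Q^243 = (Q^121)²·Q = [[633,362],[362,271]]
F_243 mod 750 = Q^243[0][1] = 362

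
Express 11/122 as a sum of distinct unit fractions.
1/12 + 1/147 + 1/35868

Greedy algorithm:
11/122: ceiling(122/11) = 12, use 1/12
5/732: ceiling(732/5) = 147, use 1/147
1/35868: ceiling(35868/1) = 35868, use 1/35868
Result: 11/122 = 1/12 + 1/147 + 1/35868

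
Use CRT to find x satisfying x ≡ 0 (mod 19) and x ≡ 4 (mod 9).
76

Using Chinese Remainder Theorem:
M = 19 × 9 = 171
M1 = 9, M2 = 19
y1 = 9^(-1) mod 19 = 17
y2 = 19^(-1) mod 9 = 1
x = (0×9×17 + 4×19×1) mod 171 = 76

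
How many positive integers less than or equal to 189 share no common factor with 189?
108

189 = 3^3 × 7
φ(n) = n × ∏(1 - 1/p) for each prime p dividing n
φ(189) = 189 × (1 - 1/3) × (1 - 1/7) = 108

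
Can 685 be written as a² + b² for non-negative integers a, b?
3² + 26² (a=3, b=26)

Factorization: 685 = 5 × 137
By Fermat: n is sum of two squares iff every prime p ≡ 3 (mod 4) appears to even power.
All primes ≡ 3 (mod 4) appear to even power.
Search a = 0, 1, 2, … for 685 - a² a perfect square: first hit at a = 3: 685 - 9 = 676 = 26².
685 = 3² + 26² = 9 + 676 ✓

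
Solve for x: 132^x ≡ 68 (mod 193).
45

Baby-step giant-step with step n = ⌈√193⌉ = 14.
Baby steps 132^j mod 193 (j:value) for j=0..13: 0:1, 1:132, 2:54, 3:180, 4:21, 5:70, 6:169, 7:113, 8:55, 9:119, 10:75, 11:57, 12:190, 13:183.
Giant-step multiplier: 132^(-14) ≡ 132^(192-14) = 132^178 ≡ 137 (mod 193).
Giant steps γ_i = 68·137^i mod 193: γ_0=68, γ_1=52, γ_2=176, γ_3=180 (in table at j=3).
x = i·n + j = 3·14 + 3 = 45.
Check: 132^45 ≡ 68 (mod 193).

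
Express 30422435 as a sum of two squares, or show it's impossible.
Not possible

Factorization: 30422435 = 5 × 17 × 71^3
By Fermat: n is sum of two squares iff every prime p ≡ 3 (mod 4) appears to even power.
Prime(s) ≡ 3 (mod 4) with odd exponent: [(71, 3)]
Therefore 30422435 cannot be expressed as a² + b².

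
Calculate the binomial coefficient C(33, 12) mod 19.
15

Using Lucas' theorem:
Write n=33 and k=12 in base 19:
n in base 19: [1, 14]
k in base 19: [0, 12]
C(33,12) mod 19 = ∏ C(n_i, k_i) mod 19
Digit binomials (mod 19): C(1,0) = 1; C(14,12) = 91 ≡ 15
Product: 1 × 15 = 15 ≡ 15 (mod 19)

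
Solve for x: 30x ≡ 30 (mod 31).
x ≡ 1 (mod 31)

gcd(30, 31) = 1, which divides 30, so solutions exist.
Find 30^(-1) mod 31 by the extended Euclidean algorithm:
31 = 1 × 30 + 1  ⟹  1 = (1)·31 + (-1)·30
So (-1)·30 ≡ 1 (mod 31), i.e. 30^(-1) ≡ -1 ≡ 30 (mod 31).
x ≡ 30 × 30 = 900 ≡ 1 (mod 31).
Check: 30 × 1 = 30 ≡ 30 (mod 31).
Unique solution: x ≡ 1 (mod 31)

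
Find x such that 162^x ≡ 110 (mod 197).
91

Baby-step giant-step with step n = ⌈√197⌉ = 15.
Baby steps 162^j mod 197 (j:value) for j=0..14: 0:1, 1:162, 2:43, 3:71, 4:76, 5:98, 6:116, 7:77, 8:63, 9:159, 10:148, 11:139, 12:60, 13:67, 14:19.
Giant-step multiplier: 162^(-15) ≡ 162^(196-15) = 162^181 ≡ 189 (mod 197).
Giant steps γ_i = 110·189^i mod 197: γ_0=110, γ_1=105, γ_2=145, γ_3=22, γ_4=21, γ_5=29, γ_6=162 (in table at j=1).
x = i·n + j = 6·15 + 1 = 91.
Check: 162^91 ≡ 110 (mod 197).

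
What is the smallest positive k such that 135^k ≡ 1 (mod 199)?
66

199 is prime, so ord(135) divides φ(199) = 198.
Divisors of 198: 1, 2, 3, 6, 9, 11, 18, 22, 33, 66, 99, 198.
Repeated squaring: 135^1 ≡ 135, 135^2 ≡ 116, 135^4 ≡ 123, 135^8 ≡ 5, 135^16 ≡ 25, 135^32 ≡ 28, 135^64 ≡ 187, 135^128 ≡ 144 (mod 199).
Test 135^d mod 199 for each divisor d in increasing order:
135^1 ≡ 135
135^2 ≡ 116
135^3 = 135^2·135^1 ≡ 138
135^6 = 135^4·135^2 ≡ 139
135^9 = 135^8·135^1 ≡ 78
135^11 = 135^8·135^2·135^1 ≡ 93
135^18 = 135^16·135^2 ≡ 114
135^22 = 135^16·135^4·135^2 ≡ 92
135^33 = 135^32·135^1 ≡ 198
135^66 = 135^64·135^2 ≡ 1  ← first divisor giving 1
The order is 66.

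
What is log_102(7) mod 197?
74

Baby-step giant-step with step n = ⌈√197⌉ = 15.
Baby steps 102^j mod 197 (j:value) for j=0..14: 0:1, 1:102, 2:160, 3:166, 4:187, 5:162, 6:173, 7:113, 8:100, 9:153, 10:43, 11:52, 12:182, 13:46, 14:161.
Giant-step multiplier: 102^(-15) ≡ 102^(196-15) = 102^181 ≡ 111 (mod 197).
Giant steps γ_i = 7·111^i mod 197: γ_0=7, γ_1=186, γ_2=158, γ_3=5, γ_4=161 (in table at j=14).
x = i·n + j = 4·15 + 14 = 74.
Check: 102^74 ≡ 7 (mod 197).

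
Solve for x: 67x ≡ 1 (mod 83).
57

gcd(67, 83) = 1, so the inverse exists.
Extended Euclidean algorithm on (83, 67):
83 = 1 × 67 + 16  ⟹  16 = (1)·83 + (-1)·67
67 = 4 × 16 + 3  ⟹  3 = (-4)·83 + (5)·67
16 = 5 × 3 + 1  ⟹  1 = (21)·83 + (-26)·67
So (-26)·67 ≡ 1 (mod 83), i.e. 67^(-1) ≡ -26 ≡ 57 (mod 83).
Check: 67 × 57 = 3819 ≡ 1 (mod 83)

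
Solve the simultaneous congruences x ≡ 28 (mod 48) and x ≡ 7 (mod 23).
76

Using Chinese Remainder Theorem:
M = 48 × 23 = 1104
M1 = 23, M2 = 48
y1 = 23^(-1) mod 48 = 23
y2 = 48^(-1) mod 23 = 12
x = (28×23×23 + 7×48×12) mod 1104 = 76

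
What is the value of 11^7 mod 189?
137

Repeated squaring. Binary of 7 = 111.
11^1 ≡ 11 (mod 189); 11^2 ≡ 121 (mod 189); 11^4 ≡ 88 (mod 189)
11^7 = 11^1 × 11^2 × 11^4 ≡ 137 (mod 189)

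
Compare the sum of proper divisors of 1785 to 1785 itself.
deficient

Proper divisors of 1785: sum = 1 + 3 + 5 + 7 + 15 + 17 + 21 + 35 + 51 + 85 + 105 + 119 + 255 + 357 + 595 = 1671
Since 1671 < 1785, 1785 is deficient.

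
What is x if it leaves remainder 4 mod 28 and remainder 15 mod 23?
452

Using Chinese Remainder Theorem:
M = 28 × 23 = 644
M1 = 23, M2 = 28
y1 = 23^(-1) mod 28 = 11
y2 = 28^(-1) mod 23 = 14
x = (4×23×11 + 15×28×14) mod 644 = 452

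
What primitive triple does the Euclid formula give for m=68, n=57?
(1375, 7752, 7873)

Euclid's formula: a = m² - n², b = 2mn, c = m² + n²
m = 68, n = 57
a = 68² - 57² = 4624 - 3249 = 1375
b = 2 × 68 × 57 = 7752
c = 68² + 57² = 4624 + 3249 = 7873
Verification: 1375² + 7752² = 1890625 + 60093504 = 61984129 = 7873² ✓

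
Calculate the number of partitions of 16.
231

p(n) counts ways to write n as a sum of positive integers (order ignored).
Euler's pentagonal recurrence: p(k) = p(k-1) + p(k-2) - p(k-5) - p(k-7) + p(k-12) + p(k-15) - ... (offsets j(3j∓1)/2, signs ++--, p(0)=1, p(<0)=0).
DP table for k = 0..15: p(0)=1, p(1)=1, p(2)=2, p(3)=3, p(4)=5, p(5)=7, p(6)=11, p(7)=15, p(8)=22, p(9)=30, p(10)=42, p(11)=56, p(12)=77, p(13)=101, p(14)=135, p(15)=176.
Final step: p(16) = p(15) + p(14) - p(11) - p(9) + p(4) + p(1)
= 176 + 135 - 56 - 30 + 5 + 1
= 231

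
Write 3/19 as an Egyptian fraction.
1/7 + 1/67 + 1/8911

Greedy algorithm:
3/19: ceiling(19/3) = 7, use 1/7
2/133: ceiling(133/2) = 67, use 1/67
1/8911: ceiling(8911/1) = 8911, use 1/8911
Result: 3/19 = 1/7 + 1/67 + 1/8911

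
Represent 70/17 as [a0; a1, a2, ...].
[4; 8, 2]

Euclidean algorithm steps:
70 = 4 × 17 + 2
17 = 8 × 2 + 1
2 = 2 × 1 + 0
Continued fraction: [4; 8, 2]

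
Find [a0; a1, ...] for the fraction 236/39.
[6; 19, 2]

Euclidean algorithm steps:
236 = 6 × 39 + 2
39 = 19 × 2 + 1
2 = 2 × 1 + 0
Continued fraction: [6; 19, 2]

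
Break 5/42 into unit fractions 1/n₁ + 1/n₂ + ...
1/9 + 1/126

Greedy algorithm:
5/42: ceiling(42/5) = 9, use 1/9
1/126: ceiling(126/1) = 126, use 1/126
Result: 5/42 = 1/9 + 1/126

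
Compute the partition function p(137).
11097645016

p(n) counts ways to write n as a sum of positive integers (order ignored).
Euler's pentagonal recurrence: p(k) = p(k-1) + p(k-2) - p(k-5) - p(k-7) + p(k-12) + p(k-15) - ... (offsets j(3j∓1)/2, signs ++--, p(0)=1, p(<0)=0).
DP table for k = 0..136: p(0)=1, p(1)=1, p(2)=2, p(3)=3, p(4)=5, p(5)=7, p(6)=11, p(7)=15, p(8)=22, p(9)=30, p(10)=42, p(11)=56, p(12)=77, p(13)=101, p(14)=135, p(15)=176, p(16)=231, p(17)=297, p(18)=385, p(19)=490, p(20)=627, p(21)=792, p(22)=1002, p(23)=1255, p(24)=1575, p(25)=1958, p(26)=2436, p(27)=3010, p(28)=3718, p(29)=4565, p(30)=5604, p(31)=6842, p(32)=8349, p(33)=10143, p(34)=12310, p(35)=14883, p(36)=17977, p(37)=21637, p(38)=26015, p(39)=31185, p(40)=37338, p(41)=44583, p(42)=53174, p(43)=63261, p(44)=75175, p(45)=89134, p(46)=105558, p(47)=124754, p(48)=147273, p(49)=173525, p(50)=204226, p(51)=239943, p(52)=281589, p(53)=329931, p(54)=386155, p(55)=451276, p(56)=526823, p(57)=614154, p(58)=715220, p(59)=831820, p(60)=966467, p(61)=1121505, p(62)=1300156, p(63)=1505499, p(64)=1741630, p(65)=2012558, p(66)=2323520, p(67)=2679689, p(68)=3087735, p(69)=3554345, p(70)=4087968, p(71)=4697205, p(72)=5392783, p(73)=6185689, p(74)=7089500, p(75)=8118264, p(76)=9289091, p(77)=10619863, p(78)=12132164, p(79)=13848650, p(80)=15796476, p(81)=18004327, p(82)=20506255, p(83)=23338469, p(84)=26543660, p(85)=30167357, p(86)=34262962, p(87)=38887673, p(88)=44108109, p(89)=49995925, p(90)=56634173, p(91)=64112359, p(92)=72533807, p(93)=82010177, p(94)=92669720, p(95)=104651419, p(96)=118114304, p(97)=133230930, p(98)=150198136, p(99)=169229875, p(100)=190569292, p(101)=214481126, p(102)=241265379, p(103)=271248950, p(104)=304801365, p(105)=342325709, p(106)=384276336, p(107)=431149389, p(108)=483502844, p(109)=541946240, p(110)=607163746, p(111)=679903203, p(112)=761002156, p(113)=851376628, p(114)=952050665, p(115)=1064144451, p(116)=1188908248, p(117)=1327710076, p(118)=1482074143, p(119)=1653668665, p(120)=1844349560, p(121)=2056148051, p(122)=2291320912, p(123)=2552338241, p(124)=2841940500, p(125)=3163127352, p(126)=3519222692, p(127)=3913864295, p(128)=4351078600, p(129)=4835271870, p(130)=5371315400, p(131)=5964539504, p(132)=6620830889, p(133)=7346629512, p(134)=8149040695, p(135)=9035836076, p(136)=10015581680.
Final step: p(137) = p(136) + p(135) - p(132) - p(130) + p(125) + p(122) - p(115) - p(111) + p(102) + p(97) - p(86) - p(80) + p(67) + p(60) - p(45) - p(37) + p(20) + p(11)
= 10015581680 + 9035836076 - 6620830889 - 5371315400 + 3163127352 + 2291320912 - 1064144451 - 679903203 + 241265379 + 133230930 - 34262962 - 15796476 + 2679689 + 966467 - 89134 - 21637 + 627 + 56
= 11097645016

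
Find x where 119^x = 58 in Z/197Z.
137

Baby-step giant-step with step n = ⌈√197⌉ = 15.
Baby steps 119^j mod 197 (j:value) for j=0..14: 0:1, 1:119, 2:174, 3:21, 4:135, 5:108, 6:47, 7:77, 8:101, 9:2, 10:41, 11:151, 12:42, 13:73, 14:19.
Giant-step multiplier: 119^(-15) ≡ 119^(196-15) = 119^181 ≡ 153 (mod 197).
Giant steps γ_i = 58·153^i mod 197: γ_0=58, γ_1=9, γ_2=195, γ_3=88, γ_4=68, γ_5=160, γ_6=52, γ_7=76, γ_8=5, γ_9=174 (in table at j=2).
x = i·n + j = 9·15 + 2 = 137.
Check: 119^137 ≡ 58 (mod 197).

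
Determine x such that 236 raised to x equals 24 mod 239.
68

Baby-step giant-step with step n = ⌈√239⌉ = 16.
Baby steps 236^j mod 239 (j:value) for j=0..15: 0:1, 1:236, 2:9, 3:212, 4:81, 5:235, 6:12, 7:203, 8:108, 9:154, 10:16, 11:191, 12:144, 13:46, 14:101, 15:175.
Giant-step multiplier: 236^(-16) ≡ 236^(238-16) = 236^222 ≡ 61 (mod 239).
Giant steps γ_i = 24·61^i mod 239: γ_0=24, γ_1=30, γ_2=157, γ_3=17, γ_4=81 (in table at j=4).
x = i·n + j = 4·16 + 4 = 68.
Check: 236^68 ≡ 24 (mod 239).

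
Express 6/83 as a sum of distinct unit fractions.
1/14 + 1/1162

Greedy algorithm:
6/83: ceiling(83/6) = 14, use 1/14
1/1162: ceiling(1162/1) = 1162, use 1/1162
Result: 6/83 = 1/14 + 1/1162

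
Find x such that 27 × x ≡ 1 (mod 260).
183

gcd(27, 260) = 1, so the inverse exists.
Extended Euclidean algorithm on (260, 27):
260 = 9 × 27 + 17  ⟹  17 = (1)·260 + (-9)·27
27 = 1 × 17 + 10  ⟹  10 = (-1)·260 + (10)·27
17 = 1 × 10 + 7  ⟹  7 = (2)·260 + (-19)·27
10 = 1 × 7 + 3  ⟹  3 = (-3)·260 + (29)·27
7 = 2 × 3 + 1  ⟹  1 = (8)·260 + (-77)·27
So (-77)·27 ≡ 1 (mod 260), i.e. 27^(-1) ≡ -77 ≡ 183 (mod 260).
Check: 27 × 183 = 4941 ≡ 1 (mod 260)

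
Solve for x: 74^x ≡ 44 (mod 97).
2

Baby-step giant-step with step n = ⌈√97⌉ = 10.
Baby steps 74^j mod 97 (j:value) for j=0..9: 0:1, 1:74, 2:44, 3:55, 4:93, 5:92, 6:18, 7:71, 8:16, 9:20.
h = 44 is already in the table at j=2, so x = 2.
Check: 74^2 ≡ 44 (mod 97).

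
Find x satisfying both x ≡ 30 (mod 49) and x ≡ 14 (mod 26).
716

Using Chinese Remainder Theorem:
M = 49 × 26 = 1274
M1 = 26, M2 = 49
y1 = 26^(-1) mod 49 = 17
y2 = 49^(-1) mod 26 = 17
x = (30×26×17 + 14×49×17) mod 1274 = 716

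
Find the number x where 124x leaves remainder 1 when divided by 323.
211

gcd(124, 323) = 1, so the inverse exists.
Extended Euclidean algorithm on (323, 124):
323 = 2 × 124 + 75  ⟹  75 = (1)·323 + (-2)·124
124 = 1 × 75 + 49  ⟹  49 = (-1)·323 + (3)·124
75 = 1 × 49 + 26  ⟹  26 = (2)·323 + (-5)·124
49 = 1 × 26 + 23  ⟹  23 = (-3)·323 + (8)·124
26 = 1 × 23 + 3  ⟹  3 = (5)·323 + (-13)·124
23 = 7 × 3 + 2  ⟹  2 = (-38)·323 + (99)·124
3 = 1 × 2 + 1  ⟹  1 = (43)·323 + (-112)·124
So (-112)·124 ≡ 1 (mod 323), i.e. 124^(-1) ≡ -112 ≡ 211 (mod 323).
Check: 124 × 211 = 26164 ≡ 1 (mod 323)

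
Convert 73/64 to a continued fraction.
[1; 7, 9]

Euclidean algorithm steps:
73 = 1 × 64 + 9
64 = 7 × 9 + 1
9 = 9 × 1 + 0
Continued fraction: [1; 7, 9]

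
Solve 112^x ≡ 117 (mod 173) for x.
120

Baby-step giant-step with step n = ⌈√173⌉ = 14.
Baby steps 112^j mod 173 (j:value) for j=0..13: 0:1, 1:112, 2:88, 3:168, 4:132, 5:79, 6:25, 7:32, 8:124, 9:48, 10:13, 11:72, 12:106, 13:108.
Giant-step multiplier: 112^(-14) ≡ 112^(172-14) = 112^158 ≡ 37 (mod 173).
Giant steps γ_i = 117·37^i mod 173: γ_0=117, γ_1=4, γ_2=148, γ_3=113, γ_4=29, γ_5=35, γ_6=84, γ_7=167, γ_8=124 (in table at j=8).
x = i·n + j = 8·14 + 8 = 120.
Check: 112^120 ≡ 117 (mod 173).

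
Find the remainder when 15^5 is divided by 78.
45

Repeated squaring. Binary of 5 = 101.
15^1 ≡ 15 (mod 78); 15^2 ≡ 69 (mod 78); 15^4 ≡ 3 (mod 78)
15^5 = 15^1 × 15^4 ≡ 45 (mod 78)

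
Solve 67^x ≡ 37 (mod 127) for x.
14

Baby-step giant-step with step n = ⌈√127⌉ = 12.
Baby steps 67^j mod 127 (j:value) for j=0..11: 0:1, 1:67, 2:44, 3:27, 4:31, 5:45, 6:94, 7:75, 8:72, 9:125, 10:120, 11:39.
Giant-step multiplier: 67^(-12) ≡ 67^(126-12) = 67^114 ≡ 87 (mod 127).
Giant steps γ_i = 37·87^i mod 127: γ_0=37, γ_1=44 (in table at j=2).
x = i·n + j = 1·12 + 2 = 14.
Check: 67^14 ≡ 37 (mod 127).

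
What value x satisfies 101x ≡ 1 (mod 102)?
101

gcd(101, 102) = 1, so the inverse exists.
Extended Euclidean algorithm on (102, 101):
102 = 1 × 101 + 1  ⟹  1 = (1)·102 + (-1)·101
So (-1)·101 ≡ 1 (mod 102), i.e. 101^(-1) ≡ -1 ≡ 101 (mod 102).
Check: 101 × 101 = 10201 ≡ 1 (mod 102)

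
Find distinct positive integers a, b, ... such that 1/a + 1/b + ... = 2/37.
1/19 + 1/703

Greedy algorithm:
2/37: ceiling(37/2) = 19, use 1/19
1/703: ceiling(703/1) = 703, use 1/703
Result: 2/37 = 1/19 + 1/703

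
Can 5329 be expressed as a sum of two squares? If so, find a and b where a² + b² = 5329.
0² + 73² (a=0, b=73)

Factorization: 5329 = 73^2
By Fermat: n is sum of two squares iff every prime p ≡ 3 (mod 4) appears to even power.
All primes ≡ 3 (mod 4) appear to even power.
Search a = 0, 1, 2, … for 5329 - a² a perfect square: first hit at a = 0: 5329 - 0 = 5329 = 73².
5329 = 0² + 73² = 0 + 5329 ✓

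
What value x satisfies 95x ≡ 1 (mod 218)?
179

gcd(95, 218) = 1, so the inverse exists.
Extended Euclidean algorithm on (218, 95):
218 = 2 × 95 + 28  ⟹  28 = (1)·218 + (-2)·95
95 = 3 × 28 + 11  ⟹  11 = (-3)·218 + (7)·95
28 = 2 × 11 + 6  ⟹  6 = (7)·218 + (-16)·95
11 = 1 × 6 + 5  ⟹  5 = (-10)·218 + (23)·95
6 = 1 × 5 + 1  ⟹  1 = (17)·218 + (-39)·95
So (-39)·95 ≡ 1 (mod 218), i.e. 95^(-1) ≡ -39 ≡ 179 (mod 218).
Check: 95 × 179 = 17005 ≡ 1 (mod 218)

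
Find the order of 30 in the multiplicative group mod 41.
40

41 is prime, so ord(30) divides φ(41) = 40.
Divisors of 40: 1, 2, 4, 5, 8, 10, 20, 40.
Repeated squaring: 30^1 ≡ 30, 30^2 ≡ 39, 30^4 ≡ 4, 30^8 ≡ 16, 30^16 ≡ 10, 30^32 ≡ 18 (mod 41).
Test 30^d mod 41 for each divisor d in increasing order:
30^1 ≡ 30
30^2 ≡ 39
30^4 ≡ 4
30^5 = 30^4·30^1 ≡ 38
30^8 ≡ 16
30^10 = 30^8·30^2 ≡ 9
30^20 = 30^16·30^4 ≡ 40
30^40 = 30^32·30^8 ≡ 1  ← first divisor giving 1
The order is 40.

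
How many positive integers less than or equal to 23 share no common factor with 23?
22

23 = 23
φ(n) = n × ∏(1 - 1/p) for each prime p dividing n
φ(23) = 23 × (1 - 1/23) = 22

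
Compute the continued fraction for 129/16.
[8; 16]

Euclidean algorithm steps:
129 = 8 × 16 + 1
16 = 16 × 1 + 0
Continued fraction: [8; 16]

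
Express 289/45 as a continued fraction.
[6; 2, 2, 1, 2, 2]

Euclidean algorithm steps:
289 = 6 × 45 + 19
45 = 2 × 19 + 7
19 = 2 × 7 + 5
7 = 1 × 5 + 2
5 = 2 × 2 + 1
2 = 2 × 1 + 0
Continued fraction: [6; 2, 2, 1, 2, 2]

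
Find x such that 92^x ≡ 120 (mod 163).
55

Baby-step giant-step with step n = ⌈√163⌉ = 13.
Baby steps 92^j mod 163 (j:value) for j=0..12: 0:1, 1:92, 2:151, 3:37, 4:144, 5:45, 6:65, 7:112, 8:35, 9:123, 10:69, 11:154, 12:150.
Giant-step multiplier: 92^(-13) ≡ 92^(162-13) = 92^149 ≡ 80 (mod 163).
Giant steps γ_i = 120·80^i mod 163: γ_0=120, γ_1=146, γ_2=107, γ_3=84, γ_4=37 (in table at j=3).
x = i·n + j = 4·13 + 3 = 55.
Check: 92^55 ≡ 120 (mod 163).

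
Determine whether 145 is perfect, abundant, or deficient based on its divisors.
deficient

Proper divisors of 145: sum = 1 + 5 + 29 = 35
Since 35 < 145, 145 is deficient.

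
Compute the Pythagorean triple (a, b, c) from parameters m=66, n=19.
(3995, 2508, 4717)

Euclid's formula: a = m² - n², b = 2mn, c = m² + n²
m = 66, n = 19
a = 66² - 19² = 4356 - 361 = 3995
b = 2 × 66 × 19 = 2508
c = 66² + 19² = 4356 + 361 = 4717
Verification: 3995² + 2508² = 15960025 + 6290064 = 22250089 = 4717² ✓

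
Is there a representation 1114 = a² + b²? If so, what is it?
5² + 33² (a=5, b=33)

Factorization: 1114 = 2 × 557
By Fermat: n is sum of two squares iff every prime p ≡ 3 (mod 4) appears to even power.
All primes ≡ 3 (mod 4) appear to even power.
Search a = 0, 1, 2, … for 1114 - a² a perfect square: first hit at a = 5: 1114 - 25 = 1089 = 33².
1114 = 5² + 33² = 25 + 1089 ✓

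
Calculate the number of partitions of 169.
250438925115

p(n) counts ways to write n as a sum of positive integers (order ignored).
Euler's pentagonal recurrence: p(k) = p(k-1) + p(k-2) - p(k-5) - p(k-7) + p(k-12) + p(k-15) - ... (offsets j(3j∓1)/2, signs ++--, p(0)=1, p(<0)=0).
DP table for k = 0..168: p(0)=1, p(1)=1, p(2)=2, p(3)=3, p(4)=5, p(5)=7, p(6)=11, p(7)=15, p(8)=22, p(9)=30, p(10)=42, p(11)=56, p(12)=77, p(13)=101, p(14)=135, p(15)=176, p(16)=231, p(17)=297, p(18)=385, p(19)=490, p(20)=627, p(21)=792, p(22)=1002, p(23)=1255, p(24)=1575, p(25)=1958, p(26)=2436, p(27)=3010, p(28)=3718, p(29)=4565, p(30)=5604, p(31)=6842, p(32)=8349, p(33)=10143, p(34)=12310, p(35)=14883, p(36)=17977, p(37)=21637, p(38)=26015, p(39)=31185, p(40)=37338, p(41)=44583, p(42)=53174, p(43)=63261, p(44)=75175, p(45)=89134, p(46)=105558, p(47)=124754, p(48)=147273, p(49)=173525, p(50)=204226, p(51)=239943, p(52)=281589, p(53)=329931, p(54)=386155, p(55)=451276, p(56)=526823, p(57)=614154, p(58)=715220, p(59)=831820, p(60)=966467, p(61)=1121505, p(62)=1300156, p(63)=1505499, p(64)=1741630, p(65)=2012558, p(66)=2323520, p(67)=2679689, p(68)=3087735, p(69)=3554345, p(70)=4087968, p(71)=4697205, p(72)=5392783, p(73)=6185689, p(74)=7089500, p(75)=8118264, p(76)=9289091, p(77)=10619863, p(78)=12132164, p(79)=13848650, p(80)=15796476, p(81)=18004327, p(82)=20506255, p(83)=23338469, p(84)=26543660, p(85)=30167357, p(86)=34262962, p(87)=38887673, p(88)=44108109, p(89)=49995925, p(90)=56634173, p(91)=64112359, p(92)=72533807, p(93)=82010177, p(94)=92669720, p(95)=104651419, p(96)=118114304, p(97)=133230930, p(98)=150198136, p(99)=169229875, p(100)=190569292, p(101)=214481126, p(102)=241265379, p(103)=271248950, p(104)=304801365, p(105)=342325709, p(106)=384276336, p(107)=431149389, p(108)=483502844, p(109)=541946240, p(110)=607163746, p(111)=679903203, p(112)=761002156, p(113)=851376628, p(114)=952050665, p(115)=1064144451, p(116)=1188908248, p(117)=1327710076, p(118)=1482074143, p(119)=1653668665, p(120)=1844349560, p(121)=2056148051, p(122)=2291320912, p(123)=2552338241, p(124)=2841940500, p(125)=3163127352, p(126)=3519222692, p(127)=3913864295, p(128)=4351078600, p(129)=4835271870, p(130)=5371315400, p(131)=5964539504, p(132)=6620830889, p(133)=7346629512, p(134)=8149040695, p(135)=9035836076, p(136)=10015581680, p(137)=11097645016, p(138)=12292341831, p(139)=13610949895, p(140)=15065878135, p(141)=16670689208, p(142)=18440293320, p(143)=20390982757, p(144)=22540654445, p(145)=24908858009, p(146)=27517052599, p(147)=30388671978, p(148)=33549419497, p(149)=37027355200, p(150)=40853235313, p(151)=45060624582, p(152)=49686288421, p(153)=54770336324, p(154)=60356673280, p(155)=66493182097, p(156)=73232243759, p(157)=80630964769, p(158)=88751778802, p(159)=97662728555, p(160)=107438159466, p(161)=118159068427, p(162)=129913904637, p(163)=142798995930, p(164)=156919475295, p(165)=172389800255, p(166)=189334822579, p(167)=207890420102, p(168)=228204732751.
Final step: p(169) = p(168) + p(167) - p(164) - p(162) + p(157) + p(154) - p(147) - p(143) + p(134) + p(129) - p(118) - p(112) + p(99) + p(92) - p(77) - p(69) + p(52) + p(43) - p(24) - p(14)
= 228204732751 + 207890420102 - 156919475295 - 129913904637 + 80630964769 + 60356673280 - 30388671978 - 20390982757 + 8149040695 + 4835271870 - 1482074143 - 761002156 + 169229875 + 72533807 - 10619863 - 3554345 + 281589 + 63261 - 1575 - 135
= 250438925115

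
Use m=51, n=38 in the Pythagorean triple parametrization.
(1157, 3876, 4045)

Euclid's formula: a = m² - n², b = 2mn, c = m² + n²
m = 51, n = 38
a = 51² - 38² = 2601 - 1444 = 1157
b = 2 × 51 × 38 = 3876
c = 51² + 38² = 2601 + 1444 = 4045
Verification: 1157² + 3876² = 1338649 + 15023376 = 16362025 = 4045² ✓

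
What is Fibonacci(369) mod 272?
34

Matrix identity: Q^n = [[F_(n+1), F_n], [F_n, F_(n-1)]] with Q = [[1,1],[1,0]].
n = 369 = 101110001₂. Square-and-multiply, entries mod 272:
Q^1 = [[1,1],[1,0]]
Q^2 = (Q^1)² = [[2,1],[1,1]]
Q^5 = (Q^2)²·Q = [[8,5],[5,3]]
Q^11 = (Q^5)²·Q = [[144,89],[89,55]]
Q^23 = (Q^11)²·Q = [[128,97],[97,31]]
Q^46 = (Q^23)² = [[225,191],[191,34]]
Q^92 = (Q^46)² = [[66,237],[237,101]]
Q^184 = (Q^92)² = [[141,139],[139,2]]
Q^369 = (Q^184)²·Q = [[55,34],[34,21]]
F_369 mod 272 = Q^369[0][1] = 34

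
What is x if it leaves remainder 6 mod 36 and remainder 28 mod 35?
798

Using Chinese Remainder Theorem:
M = 36 × 35 = 1260
M1 = 35, M2 = 36
y1 = 35^(-1) mod 36 = 35
y2 = 36^(-1) mod 35 = 1
x = (6×35×35 + 28×36×1) mod 1260 = 798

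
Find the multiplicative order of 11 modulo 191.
38

191 is prime, so ord(11) divides φ(191) = 190.
Divisors of 190: 1, 2, 5, 10, 19, 38, 95, 190.
Repeated squaring: 11^1 ≡ 11, 11^2 ≡ 121, 11^4 ≡ 125, 11^8 ≡ 154, 11^16 ≡ 32, 11^32 ≡ 69, 11^64 ≡ 177, 11^128 ≡ 5 (mod 191).
Test 11^d mod 191 for each divisor d in increasing order:
11^1 ≡ 11
11^2 ≡ 121
11^5 = 11^4·11^1 ≡ 38
11^10 = 11^8·11^2 ≡ 107
11^19 = 11^16·11^2·11^1 ≡ 190
11^38 = 11^32·11^4·11^2 ≡ 1  ← first divisor giving 1
The order is 38.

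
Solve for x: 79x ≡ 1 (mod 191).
162

gcd(79, 191) = 1, so the inverse exists.
Extended Euclidean algorithm on (191, 79):
191 = 2 × 79 + 33  ⟹  33 = (1)·191 + (-2)·79
79 = 2 × 33 + 13  ⟹  13 = (-2)·191 + (5)·79
33 = 2 × 13 + 7  ⟹  7 = (5)·191 + (-12)·79
13 = 1 × 7 + 6  ⟹  6 = (-7)·191 + (17)·79
7 = 1 × 6 + 1  ⟹  1 = (12)·191 + (-29)·79
So (-29)·79 ≡ 1 (mod 191), i.e. 79^(-1) ≡ -29 ≡ 162 (mod 191).
Check: 79 × 162 = 12798 ≡ 1 (mod 191)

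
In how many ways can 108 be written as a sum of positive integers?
483502844

p(n) counts ways to write n as a sum of positive integers (order ignored).
Euler's pentagonal recurrence: p(k) = p(k-1) + p(k-2) - p(k-5) - p(k-7) + p(k-12) + p(k-15) - ... (offsets j(3j∓1)/2, signs ++--, p(0)=1, p(<0)=0).
DP table for k = 0..107: p(0)=1, p(1)=1, p(2)=2, p(3)=3, p(4)=5, p(5)=7, p(6)=11, p(7)=15, p(8)=22, p(9)=30, p(10)=42, p(11)=56, p(12)=77, p(13)=101, p(14)=135, p(15)=176, p(16)=231, p(17)=297, p(18)=385, p(19)=490, p(20)=627, p(21)=792, p(22)=1002, p(23)=1255, p(24)=1575, p(25)=1958, p(26)=2436, p(27)=3010, p(28)=3718, p(29)=4565, p(30)=5604, p(31)=6842, p(32)=8349, p(33)=10143, p(34)=12310, p(35)=14883, p(36)=17977, p(37)=21637, p(38)=26015, p(39)=31185, p(40)=37338, p(41)=44583, p(42)=53174, p(43)=63261, p(44)=75175, p(45)=89134, p(46)=105558, p(47)=124754, p(48)=147273, p(49)=173525, p(50)=204226, p(51)=239943, p(52)=281589, p(53)=329931, p(54)=386155, p(55)=451276, p(56)=526823, p(57)=614154, p(58)=715220, p(59)=831820, p(60)=966467, p(61)=1121505, p(62)=1300156, p(63)=1505499, p(64)=1741630, p(65)=2012558, p(66)=2323520, p(67)=2679689, p(68)=3087735, p(69)=3554345, p(70)=4087968, p(71)=4697205, p(72)=5392783, p(73)=6185689, p(74)=7089500, p(75)=8118264, p(76)=9289091, p(77)=10619863, p(78)=12132164, p(79)=13848650, p(80)=15796476, p(81)=18004327, p(82)=20506255, p(83)=23338469, p(84)=26543660, p(85)=30167357, p(86)=34262962, p(87)=38887673, p(88)=44108109, p(89)=49995925, p(90)=56634173, p(91)=64112359, p(92)=72533807, p(93)=82010177, p(94)=92669720, p(95)=104651419, p(96)=118114304, p(97)=133230930, p(98)=150198136, p(99)=169229875, p(100)=190569292, p(101)=214481126, p(102)=241265379, p(103)=271248950, p(104)=304801365, p(105)=342325709, p(106)=384276336, p(107)=431149389.
Final step: p(108) = p(107) + p(106) - p(103) - p(101) + p(96) + p(93) - p(86) - p(82) + p(73) + p(68) - p(57) - p(51) + p(38) + p(31) - p(16) - p(8)
= 431149389 + 384276336 - 271248950 - 214481126 + 118114304 + 82010177 - 34262962 - 20506255 + 6185689 + 3087735 - 614154 - 239943 + 26015 + 6842 - 231 - 22
= 483502844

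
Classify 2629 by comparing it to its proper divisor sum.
deficient

Proper divisors of 2629: sum = 1 + 11 + 239 = 251
Since 251 < 2629, 2629 is deficient.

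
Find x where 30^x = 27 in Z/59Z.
24

Baby-step giant-step with step n = ⌈√59⌉ = 8.
Baby steps 30^j mod 59 (j:value) for j=0..7: 0:1, 1:30, 2:15, 3:37, 4:48, 5:24, 6:12, 7:6.
Giant-step multiplier: 30^(-8) ≡ 30^(58-8) = 30^50 ≡ 20 (mod 59).
Giant steps γ_i = 27·20^i mod 59: γ_0=27, γ_1=9, γ_2=3, γ_3=1 (in table at j=0).
x = i·n + j = 3·8 + 0 = 24.
Check: 30^24 ≡ 27 (mod 59).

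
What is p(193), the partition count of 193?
2168627105469

p(n) counts ways to write n as a sum of positive integers (order ignored).
Euler's pentagonal recurrence: p(k) = p(k-1) + p(k-2) - p(k-5) - p(k-7) + p(k-12) + p(k-15) - ... (offsets j(3j∓1)/2, signs ++--, p(0)=1, p(<0)=0).
DP table for k = 0..192: p(0)=1, p(1)=1, p(2)=2, p(3)=3, p(4)=5, p(5)=7, p(6)=11, p(7)=15, p(8)=22, p(9)=30, p(10)=42, p(11)=56, p(12)=77, p(13)=101, p(14)=135, p(15)=176, p(16)=231, p(17)=297, p(18)=385, p(19)=490, p(20)=627, p(21)=792, p(22)=1002, p(23)=1255, p(24)=1575, p(25)=1958, p(26)=2436, p(27)=3010, p(28)=3718, p(29)=4565, p(30)=5604, p(31)=6842, p(32)=8349, p(33)=10143, p(34)=12310, p(35)=14883, p(36)=17977, p(37)=21637, p(38)=26015, p(39)=31185, p(40)=37338, p(41)=44583, p(42)=53174, p(43)=63261, p(44)=75175, p(45)=89134, p(46)=105558, p(47)=124754, p(48)=147273, p(49)=173525, p(50)=204226, p(51)=239943, p(52)=281589, p(53)=329931, p(54)=386155, p(55)=451276, p(56)=526823, p(57)=614154, p(58)=715220, p(59)=831820, p(60)=966467, p(61)=1121505, p(62)=1300156, p(63)=1505499, p(64)=1741630, p(65)=2012558, p(66)=2323520, p(67)=2679689, p(68)=3087735, p(69)=3554345, p(70)=4087968, p(71)=4697205, p(72)=5392783, p(73)=6185689, p(74)=7089500, p(75)=8118264, p(76)=9289091, p(77)=10619863, p(78)=12132164, p(79)=13848650, p(80)=15796476, p(81)=18004327, p(82)=20506255, p(83)=23338469, p(84)=26543660, p(85)=30167357, p(86)=34262962, p(87)=38887673, p(88)=44108109, p(89)=49995925, p(90)=56634173, p(91)=64112359, p(92)=72533807, p(93)=82010177, p(94)=92669720, p(95)=104651419, p(96)=118114304, p(97)=133230930, p(98)=150198136, p(99)=169229875, p(100)=190569292, p(101)=214481126, p(102)=241265379, p(103)=271248950, p(104)=304801365, p(105)=342325709, p(106)=384276336, p(107)=431149389, p(108)=483502844, p(109)=541946240, p(110)=607163746, p(111)=679903203, p(112)=761002156, p(113)=851376628, p(114)=952050665, p(115)=1064144451, p(116)=1188908248, p(117)=1327710076, p(118)=1482074143, p(119)=1653668665, p(120)=1844349560, p(121)=2056148051, p(122)=2291320912, p(123)=2552338241, p(124)=2841940500, p(125)=3163127352, p(126)=3519222692, p(127)=3913864295, p(128)=4351078600, p(129)=4835271870, p(130)=5371315400, p(131)=5964539504, p(132)=6620830889, p(133)=7346629512, p(134)=8149040695, p(135)=9035836076, p(136)=10015581680, p(137)=11097645016, p(138)=12292341831, p(139)=13610949895, p(140)=15065878135, p(141)=16670689208, p(142)=18440293320, p(143)=20390982757, p(144)=22540654445, p(145)=24908858009, p(146)=27517052599, p(147)=30388671978, p(148)=33549419497, p(149)=37027355200, p(150)=40853235313, p(151)=45060624582, p(152)=49686288421, p(153)=54770336324, p(154)=60356673280, p(155)=66493182097, p(156)=73232243759, p(157)=80630964769, p(158)=88751778802, p(159)=97662728555, p(160)=107438159466, p(161)=118159068427, p(162)=129913904637, p(163)=142798995930, p(164)=156919475295, p(165)=172389800255, p(166)=189334822579, p(167)=207890420102, p(168)=228204732751, p(169)=250438925115, p(170)=274768617130, p(171)=301384802048, p(172)=330495499613, p(173)=362326859895, p(174)=397125074750, p(175)=435157697830, p(176)=476715857290, p(177)=522115831195, p(178)=571701605655, p(179)=625846753120, p(180)=684957390936, p(181)=749474411781, p(182)=819876908323, p(183)=896684817527, p(184)=980462880430, p(185)=1071823774337, p(186)=1171432692373, p(187)=1280011042268, p(188)=1398341745571, p(189)=1527273599625, p(190)=1667727404093, p(191)=1820701100652, p(192)=1987276856363.
Final step: p(193) = p(192) + p(191) - p(188) - p(186) + p(181) + p(178) - p(171) - p(167) + p(158) + p(153) - p(142) - p(136) + p(123) + p(116) - p(101) - p(93) + p(76) + p(67) - p(48) - p(38) + p(17) + p(6)
= 1987276856363 + 1820701100652 - 1398341745571 - 1171432692373 + 749474411781 + 571701605655 - 301384802048 - 207890420102 + 88751778802 + 54770336324 - 18440293320 - 10015581680 + 2552338241 + 1188908248 - 214481126 - 82010177 + 9289091 + 2679689 - 147273 - 26015 + 297 + 11
= 2168627105469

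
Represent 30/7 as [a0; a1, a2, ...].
[4; 3, 2]

Euclidean algorithm steps:
30 = 4 × 7 + 2
7 = 3 × 2 + 1
2 = 2 × 1 + 0
Continued fraction: [4; 3, 2]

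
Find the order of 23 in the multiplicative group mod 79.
3

79 is prime, so ord(23) divides φ(79) = 78.
Divisors of 78: 1, 2, 3, 6, 13, 26, 39, 78.
Repeated squaring: 23^1 ≡ 23, 23^2 ≡ 55, 23^4 ≡ 23, 23^8 ≡ 55, 23^16 ≡ 23, 23^32 ≡ 55, 23^64 ≡ 23 (mod 79).
Test 23^d mod 79 for each divisor d in increasing order:
23^1 ≡ 23
23^2 ≡ 55
23^3 = 23^2·23^1 ≡ 1  ← first divisor giving 1
The order is 3.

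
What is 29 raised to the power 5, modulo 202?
69

Repeated squaring. Binary of 5 = 101.
29^1 ≡ 29 (mod 202); 29^2 ≡ 33 (mod 202); 29^4 ≡ 79 (mod 202)
29^5 = 29^1 × 29^4 ≡ 69 (mod 202)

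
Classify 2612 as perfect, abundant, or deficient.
deficient

Proper divisors of 2612: sum = 1 + 2 + 4 + 653 + 1306 = 1966
Since 1966 < 2612, 2612 is deficient.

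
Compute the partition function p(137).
11097645016

p(n) counts ways to write n as a sum of positive integers (order ignored).
Euler's pentagonal recurrence: p(k) = p(k-1) + p(k-2) - p(k-5) - p(k-7) + p(k-12) + p(k-15) - ... (offsets j(3j∓1)/2, signs ++--, p(0)=1, p(<0)=0).
DP table for k = 0..136: p(0)=1, p(1)=1, p(2)=2, p(3)=3, p(4)=5, p(5)=7, p(6)=11, p(7)=15, p(8)=22, p(9)=30, p(10)=42, p(11)=56, p(12)=77, p(13)=101, p(14)=135, p(15)=176, p(16)=231, p(17)=297, p(18)=385, p(19)=490, p(20)=627, p(21)=792, p(22)=1002, p(23)=1255, p(24)=1575, p(25)=1958, p(26)=2436, p(27)=3010, p(28)=3718, p(29)=4565, p(30)=5604, p(31)=6842, p(32)=8349, p(33)=10143, p(34)=12310, p(35)=14883, p(36)=17977, p(37)=21637, p(38)=26015, p(39)=31185, p(40)=37338, p(41)=44583, p(42)=53174, p(43)=63261, p(44)=75175, p(45)=89134, p(46)=105558, p(47)=124754, p(48)=147273, p(49)=173525, p(50)=204226, p(51)=239943, p(52)=281589, p(53)=329931, p(54)=386155, p(55)=451276, p(56)=526823, p(57)=614154, p(58)=715220, p(59)=831820, p(60)=966467, p(61)=1121505, p(62)=1300156, p(63)=1505499, p(64)=1741630, p(65)=2012558, p(66)=2323520, p(67)=2679689, p(68)=3087735, p(69)=3554345, p(70)=4087968, p(71)=4697205, p(72)=5392783, p(73)=6185689, p(74)=7089500, p(75)=8118264, p(76)=9289091, p(77)=10619863, p(78)=12132164, p(79)=13848650, p(80)=15796476, p(81)=18004327, p(82)=20506255, p(83)=23338469, p(84)=26543660, p(85)=30167357, p(86)=34262962, p(87)=38887673, p(88)=44108109, p(89)=49995925, p(90)=56634173, p(91)=64112359, p(92)=72533807, p(93)=82010177, p(94)=92669720, p(95)=104651419, p(96)=118114304, p(97)=133230930, p(98)=150198136, p(99)=169229875, p(100)=190569292, p(101)=214481126, p(102)=241265379, p(103)=271248950, p(104)=304801365, p(105)=342325709, p(106)=384276336, p(107)=431149389, p(108)=483502844, p(109)=541946240, p(110)=607163746, p(111)=679903203, p(112)=761002156, p(113)=851376628, p(114)=952050665, p(115)=1064144451, p(116)=1188908248, p(117)=1327710076, p(118)=1482074143, p(119)=1653668665, p(120)=1844349560, p(121)=2056148051, p(122)=2291320912, p(123)=2552338241, p(124)=2841940500, p(125)=3163127352, p(126)=3519222692, p(127)=3913864295, p(128)=4351078600, p(129)=4835271870, p(130)=5371315400, p(131)=5964539504, p(132)=6620830889, p(133)=7346629512, p(134)=8149040695, p(135)=9035836076, p(136)=10015581680.
Final step: p(137) = p(136) + p(135) - p(132) - p(130) + p(125) + p(122) - p(115) - p(111) + p(102) + p(97) - p(86) - p(80) + p(67) + p(60) - p(45) - p(37) + p(20) + p(11)
= 10015581680 + 9035836076 - 6620830889 - 5371315400 + 3163127352 + 2291320912 - 1064144451 - 679903203 + 241265379 + 133230930 - 34262962 - 15796476 + 2679689 + 966467 - 89134 - 21637 + 627 + 56
= 11097645016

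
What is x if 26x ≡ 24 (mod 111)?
x ≡ 18 (mod 111)

gcd(26, 111) = 1, which divides 24, so solutions exist.
Find 26^(-1) mod 111 by the extended Euclidean algorithm:
111 = 4 × 26 + 7  ⟹  7 = (1)·111 + (-4)·26
26 = 3 × 7 + 5  ⟹  5 = (-3)·111 + (13)·26
7 = 1 × 5 + 2  ⟹  2 = (4)·111 + (-17)·26
5 = 2 × 2 + 1  ⟹  1 = (-11)·111 + (47)·26
So (47)·26 ≡ 1 (mod 111), i.e. 26^(-1) ≡ 47 (mod 111).
x ≡ 47 × 24 = 1128 ≡ 18 (mod 111).
Check: 26 × 18 = 468 ≡ 24 (mod 111).
Unique solution: x ≡ 18 (mod 111)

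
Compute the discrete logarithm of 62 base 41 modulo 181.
140

Baby-step giant-step with step n = ⌈√181⌉ = 14.
Baby steps 41^j mod 181 (j:value) for j=0..13: 0:1, 1:41, 2:52, 3:141, 4:170, 5:92, 6:152, 7:78, 8:121, 9:74, 10:138, 11:47, 12:117, 13:91.
Giant-step multiplier: 41^(-14) ≡ 41^(180-14) = 41^166 ≡ 106 (mod 181).
Giant steps γ_i = 62·106^i mod 181: γ_0=62, γ_1=56, γ_2=144, γ_3=60, γ_4=25, γ_5=116, γ_6=169, γ_7=176, γ_8=13, γ_9=111, γ_10=1 (in table at j=0).
x = i·n + j = 10·14 + 0 = 140.
Check: 41^140 ≡ 62 (mod 181).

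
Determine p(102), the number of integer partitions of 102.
241265379

p(n) counts ways to write n as a sum of positive integers (order ignored).
Euler's pentagonal recurrence: p(k) = p(k-1) + p(k-2) - p(k-5) - p(k-7) + p(k-12) + p(k-15) - ... (offsets j(3j∓1)/2, signs ++--, p(0)=1, p(<0)=0).
DP table for k = 0..101: p(0)=1, p(1)=1, p(2)=2, p(3)=3, p(4)=5, p(5)=7, p(6)=11, p(7)=15, p(8)=22, p(9)=30, p(10)=42, p(11)=56, p(12)=77, p(13)=101, p(14)=135, p(15)=176, p(16)=231, p(17)=297, p(18)=385, p(19)=490, p(20)=627, p(21)=792, p(22)=1002, p(23)=1255, p(24)=1575, p(25)=1958, p(26)=2436, p(27)=3010, p(28)=3718, p(29)=4565, p(30)=5604, p(31)=6842, p(32)=8349, p(33)=10143, p(34)=12310, p(35)=14883, p(36)=17977, p(37)=21637, p(38)=26015, p(39)=31185, p(40)=37338, p(41)=44583, p(42)=53174, p(43)=63261, p(44)=75175, p(45)=89134, p(46)=105558, p(47)=124754, p(48)=147273, p(49)=173525, p(50)=204226, p(51)=239943, p(52)=281589, p(53)=329931, p(54)=386155, p(55)=451276, p(56)=526823, p(57)=614154, p(58)=715220, p(59)=831820, p(60)=966467, p(61)=1121505, p(62)=1300156, p(63)=1505499, p(64)=1741630, p(65)=2012558, p(66)=2323520, p(67)=2679689, p(68)=3087735, p(69)=3554345, p(70)=4087968, p(71)=4697205, p(72)=5392783, p(73)=6185689, p(74)=7089500, p(75)=8118264, p(76)=9289091, p(77)=10619863, p(78)=12132164, p(79)=13848650, p(80)=15796476, p(81)=18004327, p(82)=20506255, p(83)=23338469, p(84)=26543660, p(85)=30167357, p(86)=34262962, p(87)=38887673, p(88)=44108109, p(89)=49995925, p(90)=56634173, p(91)=64112359, p(92)=72533807, p(93)=82010177, p(94)=92669720, p(95)=104651419, p(96)=118114304, p(97)=133230930, p(98)=150198136, p(99)=169229875, p(100)=190569292, p(101)=214481126.
Final step: p(102) = p(101) + p(100) - p(97) - p(95) + p(90) + p(87) - p(80) - p(76) + p(67) + p(62) - p(51) - p(45) + p(32) + p(25) - p(10) - p(2)
= 214481126 + 190569292 - 133230930 - 104651419 + 56634173 + 38887673 - 15796476 - 9289091 + 2679689 + 1300156 - 239943 - 89134 + 8349 + 1958 - 42 - 2
= 241265379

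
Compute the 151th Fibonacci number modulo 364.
349

Matrix identity: Q^n = [[F_(n+1), F_n], [F_n, F_(n-1)]] with Q = [[1,1],[1,0]].
n = 151 = 10010111₂. Square-and-multiply, entries mod 364:
Q^1 = [[1,1],[1,0]]
Q^2 = (Q^1)² = [[2,1],[1,1]]
Q^4 = (Q^2)² = [[5,3],[3,2]]
Q^9 = (Q^4)²·Q = [[55,34],[34,21]]
Q^18 = (Q^9)² = [[177,36],[36,141]]
Q^37 = (Q^18)²·Q = [[29,229],[229,164]]
Q^75 = (Q^37)²·Q = [[291,138],[138,153]]
Q^151 = (Q^75)²·Q = [[105,349],[349,120]]
F_151 mod 364 = Q^151[0][1] = 349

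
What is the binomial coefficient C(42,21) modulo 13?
0

Using Lucas' theorem:
Write n=42 and k=21 in base 13:
n in base 13: [3, 3]
k in base 13: [1, 8]
C(42,21) mod 13 = ∏ C(n_i, k_i) mod 13
Digit binomials (mod 13): C(3,1) = 3; C(3,8) = 0 (k_i > n_i)
Product: 3 × 0 = 0 ≡ 0 (mod 13)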